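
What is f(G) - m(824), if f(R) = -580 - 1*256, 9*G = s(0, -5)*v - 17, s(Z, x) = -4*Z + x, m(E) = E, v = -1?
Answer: -1660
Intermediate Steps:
s(Z, x) = x - 4*Z
G = -4/3 (G = ((-5 - 4*0)*(-1) - 17)/9 = ((-5 + 0)*(-1) - 17)/9 = (-5*(-1) - 17)/9 = (5 - 17)/9 = (1/9)*(-12) = -4/3 ≈ -1.3333)
f(R) = -836 (f(R) = -580 - 256 = -836)
f(G) - m(824) = -836 - 1*824 = -836 - 824 = -1660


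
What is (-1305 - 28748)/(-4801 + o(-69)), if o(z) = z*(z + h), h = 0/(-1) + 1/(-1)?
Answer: -30053/29 ≈ -1036.3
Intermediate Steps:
h = -1 (h = 0*(-1) + 1*(-1) = 0 - 1 = -1)
o(z) = z*(-1 + z) (o(z) = z*(z - 1) = z*(-1 + z))
(-1305 - 28748)/(-4801 + o(-69)) = (-1305 - 28748)/(-4801 - 69*(-1 - 69)) = -30053/(-4801 - 69*(-70)) = -30053/(-4801 + 4830) = -30053/29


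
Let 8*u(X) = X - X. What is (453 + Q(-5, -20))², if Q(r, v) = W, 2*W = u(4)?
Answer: 205209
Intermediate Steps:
u(X) = 0 (u(X) = (X - X)/8 = (⅛)*0 = 0)
W = 0 (W = (½)*0 = 0)
Q(r, v) = 0
(453 + Q(-5, -20))² = (453 + 0)² = 453² = 205209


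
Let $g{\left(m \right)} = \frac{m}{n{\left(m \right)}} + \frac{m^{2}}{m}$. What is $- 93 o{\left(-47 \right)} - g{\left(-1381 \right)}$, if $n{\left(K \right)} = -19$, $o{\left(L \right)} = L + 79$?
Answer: $- \frac{31686}{19} \approx -1667.7$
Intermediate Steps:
$o{\left(L \right)} = 79 + L$
$g{\left(m \right)} = \frac{18 m}{19}$ ($g{\left(m \right)} = \frac{m}{-19} + \frac{m^{2}}{m} = m \left(- \frac{1}{19}\right) + m = - \frac{m}{19} + m = \frac{18 m}{19}$)
$- 93 o{\left(-47 \right)} - g{\left(-1381 \right)} = - 93 \left(79 - 47\right) - \frac{18}{19} \left(-1381\right) = \left(-93\right) 32 - - \frac{24858}{19} = -2976 + \frac{24858}{19} = - \frac{31686}{19}$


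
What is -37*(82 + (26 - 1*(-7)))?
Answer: -4255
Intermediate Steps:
-37*(82 + (26 - 1*(-7))) = -37*(82 + (26 + 7)) = -37*(82 + 33) = -37*115 = -4255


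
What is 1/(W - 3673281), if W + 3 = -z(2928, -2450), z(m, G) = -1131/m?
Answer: -976/3585124807 ≈ -2.7224e-7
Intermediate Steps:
W = -2551/976 (W = -3 - (-1131)/2928 = -3 - 1*(-377/976) = -3 + 377/976 = -2551/976 ≈ -2.6137)
1/(W - 3673281) = 1/(-2551/976 - 3673281) = 1/(-3585124807/976) = -976/3585124807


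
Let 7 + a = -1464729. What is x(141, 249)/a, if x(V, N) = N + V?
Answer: -15/56336 ≈ -0.00026626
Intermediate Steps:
a = -1464736 (a = -7 - 1464729 = -1464736)
x(141, 249)/a = (249 + 141)/(-1464736) = 390*(-1/1464736) = -15/56336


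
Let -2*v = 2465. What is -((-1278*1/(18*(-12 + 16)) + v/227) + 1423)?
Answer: -1271037/908 ≈ -1399.8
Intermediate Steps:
v = -2465/2 (v = -1/2*2465 = -2465/2 ≈ -1232.5)
-((-1278*1/(18*(-12 + 16)) + v/227) + 1423) = -((-1278*1/(18*(-12 + 16)) - 2465/2/227) + 1423) = -((-1278/(4*18) - 2465/2*1/227) + 1423) = -((-1278/72 - 2465/454) + 1423) = -((-1278*1/72 - 2465/454) + 1423) = -((-71/4 - 2465/454) + 1423) = -(-21047/908 + 1423) = -1*1271037/908 = -1271037/908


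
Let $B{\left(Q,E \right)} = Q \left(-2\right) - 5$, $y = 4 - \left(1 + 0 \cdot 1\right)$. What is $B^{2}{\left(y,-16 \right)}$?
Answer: $121$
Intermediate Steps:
$y = 3$ ($y = 4 - \left(1 + 0\right) = 4 - 1 = 3$)
$B{\left(Q,E \right)} = -5 - 2 Q$ ($B{\left(Q,E \right)} = - 2 Q - 5 = -5 - 2 Q$)
$B^{2}{\left(y,-16 \right)} = \left(-5 - 6\right)^{2} = \left(-11\right)^{2} = 121$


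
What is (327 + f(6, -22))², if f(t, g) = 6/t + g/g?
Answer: 108241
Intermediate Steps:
f(t, g) = 1 + 6/t (f(t, g) = 6/t + 1 = 1 + 6/t)
(327 + f(6, -22))² = (327 + (6 + 6)/6)² = (327 + (⅙)*12)² = (327 + 2)² = 329² = 108241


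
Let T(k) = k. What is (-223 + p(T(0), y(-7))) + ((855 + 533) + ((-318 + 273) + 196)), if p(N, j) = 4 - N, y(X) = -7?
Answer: 1320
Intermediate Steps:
(-223 + p(T(0), y(-7))) + ((855 + 533) + ((-318 + 273) + 196)) = (-223 + (4 - 1*0)) + ((855 + 533) + ((-318 + 273) + 196)) = (-223 + (4 + 0)) + (1388 + (-45 + 196)) = (-223 + 4) + (1388 + 151) = -219 + 1539 = 1320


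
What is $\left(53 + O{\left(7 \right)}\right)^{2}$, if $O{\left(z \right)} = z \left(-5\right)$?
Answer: $324$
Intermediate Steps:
$O{\left(z \right)} = - 5 z$
$\left(53 + O{\left(7 \right)}\right)^{2} = \left(53 - 35\right)^{2} = 18^{2} = 324$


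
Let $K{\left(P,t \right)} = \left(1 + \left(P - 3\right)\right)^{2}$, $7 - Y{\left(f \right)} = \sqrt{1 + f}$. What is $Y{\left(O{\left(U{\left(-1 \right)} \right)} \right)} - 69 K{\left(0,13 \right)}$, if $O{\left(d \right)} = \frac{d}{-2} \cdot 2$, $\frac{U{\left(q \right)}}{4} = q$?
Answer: $-269 - \sqrt{5} \approx -271.24$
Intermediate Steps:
$U{\left(q \right)} = 4 q$
$O{\left(d \right)} = - d$ ($O{\left(d \right)} = d \left(- \frac{1}{2}\right) 2 = - \frac{d}{2} \cdot 2 = - d$)
$Y{\left(f \right)} = 7 - \sqrt{1 + f}$
$K{\left(P,t \right)} = \left(-2 + P\right)^{2}$ ($K{\left(P,t \right)} = \left(1 + \left(-3 + P\right)\right)^{2} = \left(-2 + P\right)^{2}$)
$Y{\left(O{\left(U{\left(-1 \right)} \right)} \right)} - 69 K{\left(0,13 \right)} = \left(7 - \sqrt{1 - 4 \left(-1\right)}\right) - 69 \left(-2 + 0\right)^{2} = \left(7 - \sqrt{1 - -4}\right) - 69 \left(-2\right)^{2} = \left(7 - \sqrt{1 + 4}\right) - 276 = \left(7 - \sqrt{5}\right) - 276 = -269 - \sqrt{5}$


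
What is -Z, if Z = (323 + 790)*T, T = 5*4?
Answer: -22260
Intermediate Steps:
T = 20
Z = 22260 (Z = (323 + 790)*20 = 1113*20 = 22260)
-Z = -1*22260 = -22260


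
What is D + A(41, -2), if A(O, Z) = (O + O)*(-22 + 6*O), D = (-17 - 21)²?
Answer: 19812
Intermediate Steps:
D = 1444 (D = (-38)² = 1444)
A(O, Z) = 2*O*(-22 + 6*O) (A(O, Z) = (2*O)*(-22 + 6*O) = 2*O*(-22 + 6*O))
D + A(41, -2) = 1444 + 4*41*(-11 + 3*41) = 1444 + 4*41*(-11 + 123) = 1444 + 4*41*112 = 1444 + 18368 = 19812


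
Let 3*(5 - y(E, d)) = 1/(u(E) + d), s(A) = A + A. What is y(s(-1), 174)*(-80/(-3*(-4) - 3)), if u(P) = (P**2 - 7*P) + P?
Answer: -22792/513 ≈ -44.429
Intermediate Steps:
u(P) = P**2 - 6*P
s(A) = 2*A
y(E, d) = 5 - 1/(3*(d + E*(-6 + E))) (y(E, d) = 5 - 1/(3*(E*(-6 + E) + d)) = 5 - 1/(3*(d + E*(-6 + E))))
y(s(-1), 174)*(-80/(-3*(-4) - 3)) = ((-1/3 + 5*174 + 5*(2*(-1))*(-6 + 2*(-1)))/(174 + (2*(-1))*(-6 + 2*(-1))))*(-80/(-3*(-4) - 3)) = ((-1/3 + 870 + 5*(-2)*(-6 - 2))/(174 - 2*(-6 - 2)))*(-80/(12 - 3)) = ((-1/3 + 870 + 5*(-2)*(-8))/(174 - 2*(-8)))*(-80/9) = ((-1/3 + 870 + 80)/(174 + 16))*(-80*1/9) = ((2849/3)/190)*(-80/9) = ((1/190)*(2849/3))*(-80/9) = (2849/570)*(-80/9) = -22792/513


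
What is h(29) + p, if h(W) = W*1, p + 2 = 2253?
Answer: 2280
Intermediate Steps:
p = 2251 (p = -2 + 2253 = 2251)
h(W) = W
h(29) + p = 29 + 2251 = 2280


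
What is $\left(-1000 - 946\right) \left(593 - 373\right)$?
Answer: $-428120$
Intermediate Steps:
$\left(-1000 - 946\right) \left(593 - 373\right) = - 1946 \left(593 - 373\right) = \left(-1946\right) 220 = -428120$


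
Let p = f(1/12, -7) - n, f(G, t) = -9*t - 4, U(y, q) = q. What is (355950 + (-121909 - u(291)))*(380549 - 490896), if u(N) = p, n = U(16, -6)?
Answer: -25818549672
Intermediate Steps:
n = -6
f(G, t) = -4 - 9*t
p = 65 (p = (-4 - 9*(-7)) - 1*(-6) = (-4 + 63) + 6 = 59 + 6 = 65)
u(N) = 65
(355950 + (-121909 - u(291)))*(380549 - 490896) = (355950 + (-121909 - 1*65))*(380549 - 490896) = (355950 + (-121909 - 65))*(-110347) = (355950 - 121974)*(-110347) = 233976*(-110347) = -25818549672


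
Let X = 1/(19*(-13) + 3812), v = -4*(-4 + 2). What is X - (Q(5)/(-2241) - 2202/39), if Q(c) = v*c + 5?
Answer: 651795752/11539905 ≈ 56.482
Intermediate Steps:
v = 8 (v = -4*(-2) = 8)
Q(c) = 5 + 8*c (Q(c) = 8*c + 5 = 5 + 8*c)
X = 1/3565 (X = 1/(-247 + 3812) = 1/3565 ≈ 0.00028051)
X - (Q(5)/(-2241) - 2202/39) = 1/3565 - ((5 + 8*5)/(-2241) - 2202/39) = 1/3565 - ((5 + 40)*(-1/2241) - 2202*1/39) = 1/3565 - (45*(-1/2241) - 734/13) = 1/3565 - (-5/249 - 734/13) = 1/3565 - 1*(-182831/3237) = 1/3565 + 182831/3237 = 651795752/11539905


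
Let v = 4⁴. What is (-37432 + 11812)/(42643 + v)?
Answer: -25620/42899 ≈ -0.59722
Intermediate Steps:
v = 256
(-37432 + 11812)/(42643 + v) = (-37432 + 11812)/(42643 + 256) = -25620/42899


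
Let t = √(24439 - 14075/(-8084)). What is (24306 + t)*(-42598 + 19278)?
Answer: -566815920 - 11660*√399307059971/2021 ≈ -5.7046e+8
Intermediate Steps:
t = √399307059971/4042 (t = √(24439 - 14075*(-1/8084)) = √(24439 + 14075/8084) = √(197578951/8084) = √399307059971/4042 ≈ 156.34)
(24306 + t)*(-42598 + 19278) = (24306 + √399307059971/4042)*(-42598 + 19278) = (24306 + √399307059971/4042)*(-23320) = -566815920 - 11660*√399307059971/2021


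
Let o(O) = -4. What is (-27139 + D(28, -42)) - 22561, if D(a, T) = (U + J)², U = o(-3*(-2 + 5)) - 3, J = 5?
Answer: -49696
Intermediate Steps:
U = -7 (U = -4 - 3 = -7)
D(a, T) = 4 (D(a, T) = (-7 + 5)² = (-2)² = 4)
(-27139 + D(28, -42)) - 22561 = (-27139 + 4) - 22561 = -27135 - 22561 = -49696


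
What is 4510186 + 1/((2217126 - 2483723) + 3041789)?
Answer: 12516632105713/2775192 ≈ 4.5102e+6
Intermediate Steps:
4510186 + 1/((2217126 - 2483723) + 3041789) = 4510186 + 1/(-266597 + 3041789) = 4510186 + 1/2775192 = 12516632105713/2775192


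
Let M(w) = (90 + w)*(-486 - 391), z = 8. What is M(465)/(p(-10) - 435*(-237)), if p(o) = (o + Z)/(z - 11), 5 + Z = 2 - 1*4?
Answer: -1460205/309302 ≈ -4.7210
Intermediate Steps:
Z = -7 (Z = -5 + (2 - 1*4) = -5 + (2 - 4) = -5 - 2 = -7)
M(w) = -78930 - 877*w (M(w) = (90 + w)*(-877) = -78930 - 877*w)
p(o) = 7/3 - o/3 (p(o) = (o - 7)/(8 - 11) = (-7 + o)/(-3) = (-7 + o)*(-⅓) = 7/3 - o/3)
M(465)/(p(-10) - 435*(-237)) = (-78930 - 877*465)/((7/3 - ⅓*(-10)) - 435*(-237)) = (-78930 - 407805)/((7/3 + 10/3) + 103095) = -486735/(17/3 + 103095) = -486735/309302/3 = -486735*3/309302 = -1460205/309302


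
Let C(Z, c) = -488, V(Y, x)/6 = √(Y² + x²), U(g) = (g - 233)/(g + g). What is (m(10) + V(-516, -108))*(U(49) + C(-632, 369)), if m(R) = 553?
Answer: -1896316/7 - 1728288*√1930/49 ≈ -1.8204e+6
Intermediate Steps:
U(g) = (-233 + g)/(2*g) (U(g) = (-233 + g)/((2*g)) = (-233 + g)*(1/(2*g)) = (-233 + g)/(2*g))
V(Y, x) = 6*√(Y² + x²)
(m(10) + V(-516, -108))*(U(49) + C(-632, 369)) = (553 + 6*√((-516)² + (-108)²))*((½)*(-233 + 49)/49 - 488) = (553 + 6*√(266256 + 11664))*((½)*(1/49)*(-184) - 488) = (553 + 6*√277920)*(-92/49 - 488) = (553 + 6*(12*√1930))*(-24004/49) = (553 + 72*√1930)*(-24004/49) = -1896316/7 - 1728288*√1930/49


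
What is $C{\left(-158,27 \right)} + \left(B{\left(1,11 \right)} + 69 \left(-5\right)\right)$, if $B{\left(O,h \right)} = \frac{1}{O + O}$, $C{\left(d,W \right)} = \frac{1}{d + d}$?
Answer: $- \frac{108863}{316} \approx -344.5$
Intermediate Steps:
$C{\left(d,W \right)} = \frac{1}{2 d}$
$B{\left(O,h \right)} = \frac{1}{2 O}$
$C{\left(-158,27 \right)} + \left(B{\left(1,11 \right)} + 69 \left(-5\right)\right) = \frac{1}{2 \left(-158\right)} + \left(\frac{1}{2 \cdot 1} + 69 \left(-5\right)\right) = \frac{1}{2} \left(- \frac{1}{158}\right) + \left(\frac{1}{2} \cdot 1 - 345\right) = - \frac{1}{316} + \left(\frac{1}{2} - 345\right) = - \frac{1}{316} - \frac{689}{2} = - \frac{108863}{316}$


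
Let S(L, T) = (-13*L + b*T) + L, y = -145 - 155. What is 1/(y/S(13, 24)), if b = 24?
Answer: -7/5 ≈ -1.4000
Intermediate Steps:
y = -300
S(L, T) = -12*L + 24*T (S(L, T) = (-13*L + 24*T) + L = -12*L + 24*T)
1/(y/S(13, 24)) = 1/(-300/(-12*13 + 24*24)) = 1/(-300/(-156 + 576)) = 1/(-300/420) = 1/(-300*1/420) = 1/(-5/7) = -7/5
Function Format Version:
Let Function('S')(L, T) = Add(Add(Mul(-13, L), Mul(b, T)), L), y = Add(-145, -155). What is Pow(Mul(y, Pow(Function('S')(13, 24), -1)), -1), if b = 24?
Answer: Rational(-7, 5) ≈ -1.4000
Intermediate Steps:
y = -300
Function('S')(L, T) = Add(Mul(-12, L), Mul(24, T)) (Function('S')(L, T) = Add(Add(Mul(-13, L), Mul(24, T)), L) = Add(Mul(-12, L), Mul(24, T)))
Pow(Mul(y, Pow(Function('S')(13, 24), -1)), -1) = Pow(Mul(-300, Pow(Add(Mul(-12, 13), Mul(24, 24)), -1)), -1) = Pow(Mul(-300, Pow(Add(-156, 576), -1)), -1) = Pow(Mul(-300, Pow(420, -1)), -1) = Pow(Mul(-300, Rational(1, 420)), -1) = Pow(Rational(-5, 7), -1) = Rational(-7, 5)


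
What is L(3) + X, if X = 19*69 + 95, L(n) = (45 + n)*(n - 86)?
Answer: -2578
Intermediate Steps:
L(n) = (-86 + n)*(45 + n) (L(n) = (45 + n)*(-86 + n) = (-86 + n)*(45 + n))
X = 1406 (X = 1311 + 95 = 1406)
L(3) + X = (-3870 + 3² - 41*3) + 1406 = (-3870 + 9 - 123) + 1406 = -3984 + 1406 = -2578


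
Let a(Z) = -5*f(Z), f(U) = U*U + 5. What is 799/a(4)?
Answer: -799/105 ≈ -7.6095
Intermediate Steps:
f(U) = 5 + U² (f(U) = U² + 5 = 5 + U²)
a(Z) = -25 - 5*Z² (a(Z) = -5*(5 + Z²) = -25 - 5*Z²)
799/a(4) = 799/(-25 - 5*4²) = 799/(-25 - 5*16) = 799/(-25 - 80) = 799/(-105) = 799*(-1/105) = -799/105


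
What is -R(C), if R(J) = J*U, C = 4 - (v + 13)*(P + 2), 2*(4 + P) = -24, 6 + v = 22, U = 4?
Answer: -1640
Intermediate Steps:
v = 16 (v = -6 + 22 = 16)
P = -16 (P = -4 + (1/2)*(-24) = -4 - 12 = -16)
C = 410 (C = 4 - (16 + 13)*(-16 + 2) = 4 - 29*(-14) = 4 - 1*(-406) = 4 + 406 = 410)
R(J) = 4*J (R(J) = J*4 = 4*J)
-R(C) = -4*410 = -1*1640 = -1640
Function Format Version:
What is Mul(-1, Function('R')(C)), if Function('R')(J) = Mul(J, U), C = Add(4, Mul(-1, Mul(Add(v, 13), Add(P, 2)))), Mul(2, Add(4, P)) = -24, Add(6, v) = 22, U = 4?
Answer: -1640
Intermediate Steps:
v = 16 (v = Add(-6, 22) = 16)
P = -16 (P = Add(-4, Mul(Rational(1, 2), -24)) = Add(-4, -12) = -16)
C = 410 (C = Add(4, Mul(-1, Mul(Add(16, 13), Add(-16, 2)))) = Add(4, Mul(-1, Mul(29, -14))) = Add(4, Mul(-1, -406)) = Add(4, 406) = 410)
Function('R')(J) = Mul(4, J) (Function('R')(J) = Mul(J, 4) = Mul(4, J))
Mul(-1, Function('R')(C)) = Mul(-1, Mul(4, 410)) = Mul(-1, 1640) = -1640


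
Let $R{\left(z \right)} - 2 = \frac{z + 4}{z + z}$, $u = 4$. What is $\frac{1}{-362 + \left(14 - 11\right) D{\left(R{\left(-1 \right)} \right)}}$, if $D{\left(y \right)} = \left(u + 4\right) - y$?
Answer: $- \frac{2}{679} \approx -0.0029455$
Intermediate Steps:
$R{\left(z \right)} = 2 + \frac{4 + z}{2 z}$ ($R{\left(z \right)} = 2 + \frac{z + 4}{z + z} = 2 + \frac{4 + z}{2 z}$)
$D{\left(y \right)} = 8 - y$ ($D{\left(y \right)} = \left(4 + 4\right) - y = 8 - y$)
$\frac{1}{-362 + \left(14 - 11\right) D{\left(R{\left(-1 \right)} \right)}} = \frac{1}{-362 + \left(14 - 11\right) \left(8 - \left(\frac{5}{2} + \frac{2}{-1}\right)\right)} = \frac{1}{-362 + 3 \left(8 - \left(\frac{5}{2} + 2 \left(-1\right)\right)\right)} = \frac{1}{-362 + 3 \left(8 - \left(\frac{5}{2} - 2\right)\right)} = \frac{1}{-362 + 3 \left(8 - \frac{1}{2}\right)} = \frac{1}{-362 + 3 \cdot \frac{15}{2}} = \frac{1}{-362 + \frac{45}{2}} = \frac{1}{- \frac{679}{2}} = - \frac{2}{679}$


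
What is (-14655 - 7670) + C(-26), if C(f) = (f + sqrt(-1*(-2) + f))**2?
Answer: -21673 - 104*I*sqrt(6) ≈ -21673.0 - 254.75*I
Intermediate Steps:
C(f) = (f + sqrt(2 + f))**2
(-14655 - 7670) + C(-26) = (-14655 - 7670) + (-26 + sqrt(2 - 26))**2 = -22325 + (-26 + sqrt(-24))**2 = -22325 + (-26 + 2*I*sqrt(6))**2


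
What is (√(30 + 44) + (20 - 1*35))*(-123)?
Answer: 1845 - 123*√74 ≈ 786.91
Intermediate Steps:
(√(30 + 44) + (20 - 1*35))*(-123) = (√74 + (20 - 35))*(-123) = (√74 - 15)*(-123) = (-15 + √74)*(-123) = 1845 - 123*√74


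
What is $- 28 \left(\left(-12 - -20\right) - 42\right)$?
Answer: $952$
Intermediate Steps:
$- 28 \left(\left(-12 - -20\right) - 42\right) = - 28 \left(\left(-12 + 20\right) - 42\right) = - 28 \left(8 - 42\right) = \left(-28\right) \left(-34\right) = 952$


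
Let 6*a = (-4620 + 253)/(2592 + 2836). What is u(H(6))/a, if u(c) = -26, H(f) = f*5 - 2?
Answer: 846768/4367 ≈ 193.90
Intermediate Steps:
H(f) = -2 + 5*f (H(f) = 5*f - 2 = -2 + 5*f)
a = -4367/32568 (a = ((-4620 + 253)/(2592 + 2836))/6 = (-4367/5428)/6 = (-4367*1/5428)/6 = (⅙)*(-4367/5428) = -4367/32568 ≈ -0.13409)
u(H(6))/a = -26/(-4367/32568) = -26*(-32568/4367) = 846768/4367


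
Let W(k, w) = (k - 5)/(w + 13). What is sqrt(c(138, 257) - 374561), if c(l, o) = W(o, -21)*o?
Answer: I*sqrt(1530626)/2 ≈ 618.59*I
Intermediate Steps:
W(k, w) = (-5 + k)/(13 + w)
c(l, o) = o*(5/8 - o/8) (c(l, o) = ((-5 + o)/(13 - 21))*o = ((-5 + o)/(-8))*o = (-(-5 + o)/8)*o = (5/8 - o/8)*o = o*(5/8 - o/8))
sqrt(c(138, 257) - 374561) = sqrt((1/8)*257*(5 - 1*257) - 374561) = sqrt((1/8)*257*(5 - 257) - 374561) = sqrt((1/8)*257*(-252) - 374561) = sqrt(-16191/2 - 374561) = sqrt(-765313/2) = I*sqrt(1530626)/2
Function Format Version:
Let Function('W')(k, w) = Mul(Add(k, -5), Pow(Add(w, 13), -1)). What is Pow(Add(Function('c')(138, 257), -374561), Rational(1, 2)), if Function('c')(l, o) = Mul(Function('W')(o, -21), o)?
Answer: Mul(Rational(1, 2), I, Pow(1530626, Rational(1, 2))) ≈ Mul(618.59, I)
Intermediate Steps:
Function('W')(k, w) = Mul(Pow(Add(13, w), -1), Add(-5, k)) (Function('W')(k, w) = Mul(Add(-5, k), Pow(Add(13, w), -1)) = Mul(Pow(Add(13, w), -1), Add(-5, k)))
Function('c')(l, o) = Mul(o, Add(Rational(5, 8), Mul(Rational(-1, 8), o))) (Function('c')(l, o) = Mul(Mul(Pow(Add(13, -21), -1), Add(-5, o)), o) = Mul(Mul(Pow(-8, -1), Add(-5, o)), o) = Mul(Mul(Rational(-1, 8), Add(-5, o)), o) = Mul(Add(Rational(5, 8), Mul(Rational(-1, 8), o)), o) = Mul(o, Add(Rational(5, 8), Mul(Rational(-1, 8), o))))
Pow(Add(Function('c')(138, 257), -374561), Rational(1, 2)) = Pow(Add(Mul(Rational(1, 8), 257, Add(5, Mul(-1, 257))), -374561), Rational(1, 2)) = Pow(Add(Mul(Rational(1, 8), 257, Add(5, -257)), -374561), Rational(1, 2)) = Pow(Add(Mul(Rational(1, 8), 257, -252), -374561), Rational(1, 2)) = Pow(Add(Rational(-16191, 2), -374561), Rational(1, 2)) = Pow(Rational(-765313, 2), Rational(1, 2)) = Mul(Rational(1, 2), I, Pow(1530626, Rational(1, 2)))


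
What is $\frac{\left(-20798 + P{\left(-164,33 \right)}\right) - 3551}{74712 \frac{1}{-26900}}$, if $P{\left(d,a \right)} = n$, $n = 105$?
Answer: $\frac{7410950}{849} \approx 8729.0$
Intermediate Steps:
$P{\left(d,a \right)} = 105$
$\frac{\left(-20798 + P{\left(-164,33 \right)}\right) - 3551}{74712 \frac{1}{-26900}} = \frac{\left(-20798 + 105\right) - 3551}{74712 \frac{1}{-26900}} = \frac{-20693 - 3551}{74712 \left(- \frac{1}{26900}\right)} = - \frac{24244}{- \frac{18678}{6725}} = \left(-24244\right) \left(- \frac{6725}{18678}\right) = \frac{7410950}{849}$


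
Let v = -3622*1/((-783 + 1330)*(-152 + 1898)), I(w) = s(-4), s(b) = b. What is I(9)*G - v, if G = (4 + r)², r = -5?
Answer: -1908313/477531 ≈ -3.9962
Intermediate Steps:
I(w) = -4
G = 1 (G = (4 - 5)² = (-1)² = 1)
v = -1811/477531 (v = -3622/(1746*547) = -3622/955062 = -3622*1/955062 = -1811/477531 ≈ -0.0037924)
I(9)*G - v = -4*1 - 1*(-1811/477531) = -4 + 1811/477531 = -1908313/477531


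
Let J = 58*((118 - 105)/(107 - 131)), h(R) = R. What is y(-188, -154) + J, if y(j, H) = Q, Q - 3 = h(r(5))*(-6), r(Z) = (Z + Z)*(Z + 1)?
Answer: -4661/12 ≈ -388.42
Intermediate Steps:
r(Z) = 2*Z*(1 + Z) (r(Z) = (2*Z)*(1 + Z) = 2*Z*(1 + Z))
Q = -357 (Q = 3 + (2*5*(1 + 5))*(-6) = 3 + (2*5*6)*(-6) = 3 + 60*(-6) = 3 - 360 = -357)
J = -377/12 (J = 58*(13/(-24)) = 58*(13*(-1/24)) = 58*(-13/24) = -377/12 ≈ -31.417)
y(j, H) = -357
y(-188, -154) + J = -357 - 377/12 = -4661/12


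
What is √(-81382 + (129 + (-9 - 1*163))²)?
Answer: 3*I*√8837 ≈ 282.02*I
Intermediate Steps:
√(-81382 + (129 + (-9 - 1*163))²) = √(-81382 + (129 + (-9 - 163))²) = √(-81382 + (129 - 172)²) = √(-81382 + (-43)²) = √(-81382 + 1849) = √(-79533) = 3*I*√8837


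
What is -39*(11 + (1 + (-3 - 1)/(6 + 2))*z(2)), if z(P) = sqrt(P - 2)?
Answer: -429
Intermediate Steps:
z(P) = sqrt(-2 + P)
-39*(11 + (1 + (-3 - 1)/(6 + 2))*z(2)) = -39*(11 + (1 + (-3 - 1)/(6 + 2))*sqrt(-2 + 2)) = -39*(11 + (1 - 4/8)*sqrt(0)) = -39*(11 + (1 - 4*1/8)*0) = -39*(11 + (1 - 1/2)*0) = -39*(11 + (1/2)*0) = -39*(11 + 0) = -39*11 = -429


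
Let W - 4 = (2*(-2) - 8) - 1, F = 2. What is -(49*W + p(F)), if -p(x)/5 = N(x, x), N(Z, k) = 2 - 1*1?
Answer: 446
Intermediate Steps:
N(Z, k) = 1 (N(Z, k) = 2 - 1 = 1)
p(x) = -5 (p(x) = -5*1 = -5)
W = -9 (W = 4 + ((2*(-2) - 8) - 1) = 4 + ((-4 - 8) - 1) = 4 + (-12 - 1) = 4 - 13 = -9)
-(49*W + p(F)) = -(49*(-9) - 5) = -(-441 - 5) = -1*(-446) = 446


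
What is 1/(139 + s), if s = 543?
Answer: 1/682 ≈ 0.0014663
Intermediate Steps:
1/(139 + s) = 1/(139 + 543) = 1/682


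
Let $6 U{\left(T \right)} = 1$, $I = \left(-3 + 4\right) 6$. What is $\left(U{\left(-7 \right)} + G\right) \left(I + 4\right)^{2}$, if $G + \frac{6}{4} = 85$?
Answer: $\frac{25100}{3} \approx 8366.7$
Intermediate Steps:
$G = \frac{167}{2}$ ($G = - \frac{3}{2} + 85 = \frac{167}{2} \approx 83.5$)
$I = 6$ ($I = 1 \cdot 6 = 6$)
$U{\left(T \right)} = \frac{1}{6}$ ($U{\left(T \right)} = \frac{1}{6} \cdot 1 = \frac{1}{6}$)
$\left(U{\left(-7 \right)} + G\right) \left(I + 4\right)^{2} = \left(\frac{1}{6} + \frac{167}{2}\right) \left(6 + 4\right)^{2} = \frac{251 \cdot 10^{2}}{3} = \frac{251}{3} \cdot 100 = \frac{25100}{3}$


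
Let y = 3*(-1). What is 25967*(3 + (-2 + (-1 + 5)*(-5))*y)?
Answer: 1791723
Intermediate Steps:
y = -3
25967*(3 + (-2 + (-1 + 5)*(-5))*y) = 25967*(3 + (-2 + (-1 + 5)*(-5))*(-3)) = 25967*(3 + (-2 + 4*(-5))*(-3)) = 25967*(3 + (-2 - 20)*(-3)) = 25967*(3 - 22*(-3)) = 25967*(3 + 66) = 25967*69 = 1791723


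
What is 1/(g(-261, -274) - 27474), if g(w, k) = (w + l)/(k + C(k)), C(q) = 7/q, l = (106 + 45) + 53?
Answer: -75083/2062814724 ≈ -3.6398e-5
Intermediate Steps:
l = 204 (l = 151 + 53 = 204)
g(w, k) = (204 + w)/(k + 7/k) (g(w, k) = (w + 204)/(k + 7/k) = (204 + w)/(k + 7/k))
1/(g(-261, -274) - 27474) = 1/(-274*(204 - 261)/(7 + (-274)**2) - 27474) = 1/(-274*(-57)/(7 + 75076) - 27474) = 1/(-274*(-57)/75083 - 27474) = 1/(-274*1/75083*(-57) - 27474) = 1/(15618/75083 - 27474) = 1/(-2062814724/75083) = -75083/2062814724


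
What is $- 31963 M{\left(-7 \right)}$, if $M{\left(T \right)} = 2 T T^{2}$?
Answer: $21926618$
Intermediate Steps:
$M{\left(T \right)} = 2 T^{3}$
$- 31963 M{\left(-7 \right)} = - 31963 \cdot 2 \left(-7\right)^{3} = - 31963 \cdot 2 \left(-343\right) = \left(-31963\right) \left(-686\right) = 21926618$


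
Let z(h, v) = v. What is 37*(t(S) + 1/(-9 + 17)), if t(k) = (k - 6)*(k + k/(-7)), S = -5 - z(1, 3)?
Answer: 28453/8 ≈ 3556.6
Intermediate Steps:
S = -8 (S = -5 - 1*3 = -5 - 3 = -8)
t(k) = 6*k*(-6 + k)/7 (t(k) = (-6 + k)*(k + k*(-1/7)) = (-6 + k)*(k - k/7) = (-6 + k)*(6*k/7) = 6*k*(-6 + k)/7)
37*(t(S) + 1/(-9 + 17)) = 37*((6/7)*(-8)*(-6 - 8) + 1/(-9 + 17)) = 37*((6/7)*(-8)*(-14) + 1/8) = 37*(96 + 1/8) = 37*(769/8) = 28453/8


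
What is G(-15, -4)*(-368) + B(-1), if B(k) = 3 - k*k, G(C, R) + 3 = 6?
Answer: -1102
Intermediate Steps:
G(C, R) = 3 (G(C, R) = -3 + 6 = 3)
B(k) = 3 - k**2
G(-15, -4)*(-368) + B(-1) = 3*(-368) + (3 - 1*(-1)**2) = -1104 + (3 - 1*1) = -1104 + (3 - 1) = -1104 + 2 = -1102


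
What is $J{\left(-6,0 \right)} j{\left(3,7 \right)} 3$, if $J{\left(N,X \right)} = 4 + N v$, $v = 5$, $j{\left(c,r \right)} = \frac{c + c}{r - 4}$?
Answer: $-156$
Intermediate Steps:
$j{\left(c,r \right)} = \frac{2 c}{-4 + r}$
$J{\left(N,X \right)} = 4 + 5 N$ ($J{\left(N,X \right)} = 4 + N 5 = 4 + 5 N$)
$J{\left(-6,0 \right)} j{\left(3,7 \right)} 3 = \left(4 + 5 \left(-6\right)\right) 2 \cdot 3 \frac{1}{-4 + 7} \cdot 3 = \left(4 - 30\right) 2 \cdot 3 \cdot \frac{1}{3} \cdot 3 = - 26 \cdot 2 \cdot 3 \cdot \frac{1}{3} \cdot 3 = \left(-26\right) 2 \cdot 3 = \left(-52\right) 3 = -156$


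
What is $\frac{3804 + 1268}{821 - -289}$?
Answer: $\frac{2536}{555} \approx 4.5694$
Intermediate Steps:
$\frac{3804 + 1268}{821 - -289} = \frac{5072}{821 + \left(-1955 + 2244\right)} = \frac{5072}{821 + 289} = \frac{5072}{1110} = 5072 \cdot \frac{1}{1110} = \frac{2536}{555}$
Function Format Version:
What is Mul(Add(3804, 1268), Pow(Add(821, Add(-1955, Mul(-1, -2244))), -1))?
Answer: Rational(2536, 555) ≈ 4.5694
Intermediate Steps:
Mul(Add(3804, 1268), Pow(Add(821, Add(-1955, Mul(-1, -2244))), -1)) = Mul(5072, Pow(Add(821, Add(-1955, 2244)), -1)) = Mul(5072, Pow(Add(821, 289), -1)) = Mul(5072, Pow(1110, -1)) = Mul(5072, Rational(1, 1110)) = Rational(2536, 555)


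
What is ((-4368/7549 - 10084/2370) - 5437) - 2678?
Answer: -72636498113/8945565 ≈ -8119.8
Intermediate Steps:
((-4368/7549 - 10084/2370) - 5437) - 2678 = ((-4368*1/7549 - 10084*1/2370) - 5437) - 2678 = ((-4368/7549 - 5042/1185) - 5437) - 2678 = (-43238138/8945565 - 5437) - 2678 = -48680275043/8945565 - 2678 = -72636498113/8945565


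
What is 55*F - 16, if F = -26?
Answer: -1446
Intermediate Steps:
55*F - 16 = 55*(-26) - 16 = -1430 - 16 = -1446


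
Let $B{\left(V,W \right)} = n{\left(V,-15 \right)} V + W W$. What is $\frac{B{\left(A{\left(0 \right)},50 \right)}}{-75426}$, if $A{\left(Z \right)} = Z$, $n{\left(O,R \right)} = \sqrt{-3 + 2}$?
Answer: $- \frac{1250}{37713} \approx -0.033145$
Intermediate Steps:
$n{\left(O,R \right)} = i$ ($n{\left(O,R \right)} = \sqrt{-1} = i$)
$B{\left(V,W \right)} = W^{2} + i V$ ($B{\left(V,W \right)} = i V + W W = i V + W^{2} = W^{2} + i V$)
$\frac{B{\left(A{\left(0 \right)},50 \right)}}{-75426} = \frac{50^{2} + i 0}{-75426} = \left(2500 + 0\right) \left(- \frac{1}{75426}\right) = 2500 \left(- \frac{1}{75426}\right) = - \frac{1250}{37713}$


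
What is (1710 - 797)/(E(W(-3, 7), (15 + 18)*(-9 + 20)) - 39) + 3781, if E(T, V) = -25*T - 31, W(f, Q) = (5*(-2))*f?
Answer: 3099507/820 ≈ 3779.9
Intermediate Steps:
W(f, Q) = -10*f
E(T, V) = -31 - 25*T
(1710 - 797)/(E(W(-3, 7), (15 + 18)*(-9 + 20)) - 39) + 3781 = (1710 - 797)/((-31 - (-250)*(-3)) - 39) + 3781 = 913/((-31 - 25*30) - 39) + 3781 = 913/((-31 - 750) - 39) + 3781 = 913/(-781 - 39) + 3781 = 913/(-820) + 3781 = 913*(-1/820) + 3781 = -913/820 + 3781 = 3099507/820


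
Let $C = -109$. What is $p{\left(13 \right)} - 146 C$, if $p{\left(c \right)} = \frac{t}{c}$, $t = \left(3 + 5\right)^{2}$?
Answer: $\frac{206946}{13} \approx 15919.0$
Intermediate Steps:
$t = 64$ ($t = 8^{2} = 64$)
$p{\left(c \right)} = \frac{64}{c}$
$p{\left(13 \right)} - 146 C = \frac{64}{13} - -15914 = 64 \cdot \frac{1}{13} + 15914 = \frac{64}{13} + 15914 = \frac{206946}{13}$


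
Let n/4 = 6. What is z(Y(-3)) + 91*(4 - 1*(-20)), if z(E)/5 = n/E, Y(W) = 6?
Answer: 2204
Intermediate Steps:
n = 24 (n = 4*6 = 24)
z(E) = 120/E (z(E) = 5*(24/E) = 120/E)
z(Y(-3)) + 91*(4 - 1*(-20)) = 120/6 + 91*(4 - 1*(-20)) = 120*(1/6) + 91*(4 + 20) = 20 + 91*24 = 20 + 2184 = 2204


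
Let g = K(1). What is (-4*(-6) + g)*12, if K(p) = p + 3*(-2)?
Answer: 228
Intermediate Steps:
K(p) = -6 + p (K(p) = p - 6 = -6 + p)
g = -5 (g = -6 + 1 = -5)
(-4*(-6) + g)*12 = (-4*(-6) - 5)*12 = (24 - 5)*12 = 19*12 = 228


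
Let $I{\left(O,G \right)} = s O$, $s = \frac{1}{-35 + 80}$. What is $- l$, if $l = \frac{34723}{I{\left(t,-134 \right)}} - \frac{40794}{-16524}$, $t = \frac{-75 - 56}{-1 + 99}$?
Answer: $\frac{421714805551}{360774} \approx 1.1689 \cdot 10^{6}$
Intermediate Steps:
$s = \frac{1}{45} \approx 0.022222$
$t = - \frac{131}{98} \approx -1.3367$
$I{\left(O,G \right)} = \frac{O}{45}$
$l = - \frac{421714805551}{360774}$ ($l = \frac{34723}{\frac{1}{45} \left(- \frac{131}{98}\right)} - \frac{40794}{-16524} = \frac{34723}{- \frac{131}{4410}} - - \frac{6799}{2754} = 34723 \left(- \frac{4410}{131}\right) + \frac{6799}{2754} = - \frac{153128430}{131} + \frac{6799}{2754} = - \frac{421714805551}{360774} \approx -1.1689 \cdot 10^{6}$)
$- l = \left(-1\right) \left(- \frac{421714805551}{360774}\right) = \frac{421714805551}{360774}$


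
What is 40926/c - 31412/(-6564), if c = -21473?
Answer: 101467903/35237193 ≈ 2.8796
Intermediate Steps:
40926/c - 31412/(-6564) = 40926/(-21473) - 31412/(-6564) = 40926*(-1/21473) - 31412*(-1/6564) = -40926/21473 + 7853/1641 = 101467903/35237193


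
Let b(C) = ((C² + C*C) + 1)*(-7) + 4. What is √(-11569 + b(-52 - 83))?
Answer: I*√266722 ≈ 516.45*I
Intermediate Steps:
b(C) = -3 - 14*C² (b(C) = ((C² + C²) + 1)*(-7) + 4 = (2*C² + 1)*(-7) + 4 = (1 + 2*C²)*(-7) + 4 = (-7 - 14*C²) + 4 = -3 - 14*C²)
√(-11569 + b(-52 - 83)) = √(-11569 + (-3 - 14*(-52 - 83)²)) = √(-11569 + (-3 - 14*(-135)²)) = √(-11569 + (-3 - 14*18225)) = √(-11569 + (-3 - 255150)) = √(-11569 - 255153) = √(-266722) = I*√266722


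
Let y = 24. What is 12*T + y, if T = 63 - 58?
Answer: 84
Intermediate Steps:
T = 5
12*T + y = 12*5 + 24 = 60 + 24 = 84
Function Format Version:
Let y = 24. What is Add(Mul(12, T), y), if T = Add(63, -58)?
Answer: 84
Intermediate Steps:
T = 5
Add(Mul(12, T), y) = Add(Mul(12, 5), 24) = Add(60, 24) = 84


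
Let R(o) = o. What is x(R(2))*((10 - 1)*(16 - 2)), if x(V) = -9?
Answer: -1134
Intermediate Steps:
x(R(2))*((10 - 1)*(16 - 2)) = -9*(10 - 1)*(16 - 2) = -81*14 = -9*126 = -1134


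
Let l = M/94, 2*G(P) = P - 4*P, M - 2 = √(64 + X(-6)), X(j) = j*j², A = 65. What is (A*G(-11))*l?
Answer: 2145/94 + 2145*I*√38/94 ≈ 22.819 + 140.67*I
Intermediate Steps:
X(j) = j³
M = 2 + 2*I*√38 (M = 2 + √(64 + (-6)³) = 2 + √(64 - 216) = 2 + √(-152) = 2 + 2*I*√38 ≈ 2.0 + 12.329*I)
G(P) = -3*P/2 (G(P) = (P - 4*P)/2 = (-3*P)/2 = -3*P/2)
l = 1/47 + I*√38/47 (l = (2 + 2*I*√38)/94 = (2 + 2*I*√38)*(1/94) = 1/47 + I*√38/47 ≈ 0.021277 + 0.13116*I)
(A*G(-11))*l = (65*(-3/2*(-11)))*(1/47 + I*√38/47) = (65*(33/2))*(1/47 + I*√38/47) = 2145*(1/47 + I*√38/47)/2 = 2145/94 + 2145*I*√38/94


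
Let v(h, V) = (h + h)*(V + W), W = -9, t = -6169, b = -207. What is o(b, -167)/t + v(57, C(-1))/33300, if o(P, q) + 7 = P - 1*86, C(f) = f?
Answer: 49289/3423795 ≈ 0.014396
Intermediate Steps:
v(h, V) = 2*h*(-9 + V) (v(h, V) = (h + h)*(V - 9) = (2*h)*(-9 + V) = 2*h*(-9 + V))
o(P, q) = -93 + P (o(P, q) = -7 + (P - 1*86) = -7 + (P - 86) = -7 + (-86 + P) = -93 + P)
o(b, -167)/t + v(57, C(-1))/33300 = (-93 - 207)/(-6169) + (2*57*(-9 - 1))/33300 = -300*(-1/6169) + (2*57*(-10))*(1/33300) = 300/6169 - 1140*1/33300 = 300/6169 - 19/555 = 49289/3423795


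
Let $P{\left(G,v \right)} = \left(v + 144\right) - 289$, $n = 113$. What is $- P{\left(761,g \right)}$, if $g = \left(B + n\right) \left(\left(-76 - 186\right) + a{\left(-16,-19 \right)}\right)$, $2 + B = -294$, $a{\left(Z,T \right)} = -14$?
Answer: $-50363$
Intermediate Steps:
$B = -296$ ($B = -2 - 294 = -296$)
$g = 50508$ ($g = \left(-296 + 113\right) \left(\left(-76 - 186\right) - 14\right) = - 183 \left(-262 - 14\right) = \left(-183\right) \left(-276\right) = 50508$)
$P{\left(G,v \right)} = -145 + v$ ($P{\left(G,v \right)} = \left(144 + v\right) - 289 = -145 + v$)
$- P{\left(761,g \right)} = - (-145 + 50508) = \left(-1\right) 50363 = -50363$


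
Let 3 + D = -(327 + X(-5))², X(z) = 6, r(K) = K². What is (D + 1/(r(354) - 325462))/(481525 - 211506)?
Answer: -22194590233/54043222774 ≈ -0.41068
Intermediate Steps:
D = -110892 (D = -3 - (327 + 6)² = -3 - 1*333² = -3 - 1*110889 = -3 - 110889 = -110892)
(D + 1/(r(354) - 325462))/(481525 - 211506) = (-110892 + 1/(354² - 325462))/(481525 - 211506) = (-110892 + 1/(125316 - 325462))/270019 = (-110892 + 1/(-200146))*(1/270019) = (-110892 - 1/200146)*(1/270019) = -22194590233/200146*1/270019 = -22194590233/54043222774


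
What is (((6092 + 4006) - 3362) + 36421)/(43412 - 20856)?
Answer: 43157/22556 ≈ 1.9133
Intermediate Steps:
(((6092 + 4006) - 3362) + 36421)/(43412 - 20856) = ((10098 - 3362) + 36421)/22556 = (6736 + 36421)*(1/22556) = 43157*(1/22556) = 43157/22556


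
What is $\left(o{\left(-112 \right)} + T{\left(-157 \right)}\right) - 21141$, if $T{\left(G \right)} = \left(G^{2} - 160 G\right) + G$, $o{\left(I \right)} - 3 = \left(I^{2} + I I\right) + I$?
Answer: $53450$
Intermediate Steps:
$o{\left(I \right)} = 3 + I + 2 I^{2}$ ($o{\left(I \right)} = 3 + \left(\left(I^{2} + I I\right) + I\right) = 3 + \left(\left(I^{2} + I^{2}\right) + I\right) = 3 + \left(2 I^{2} + I\right) = 3 + \left(I + 2 I^{2}\right) = 3 + I + 2 I^{2}$)
$T{\left(G \right)} = G^{2} - 159 G$
$\left(o{\left(-112 \right)} + T{\left(-157 \right)}\right) - 21141 = \left(\left(3 - 112 + 2 \left(-112\right)^{2}\right) - 157 \left(-159 - 157\right)\right) - 21141 = \left(\left(3 - 112 + 2 \cdot 12544\right) - -49612\right) - 21141 = \left(\left(3 - 112 + 25088\right) + 49612\right) - 21141 = \left(24979 + 49612\right) - 21141 = 74591 - 21141 = 53450$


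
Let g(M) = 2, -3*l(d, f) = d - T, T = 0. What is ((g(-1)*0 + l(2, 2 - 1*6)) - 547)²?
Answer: 2699449/9 ≈ 2.9994e+5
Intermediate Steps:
l(d, f) = -d/3 (l(d, f) = -(d - 1*0)/3 = -(d + 0)/3 = -d/3)
((g(-1)*0 + l(2, 2 - 1*6)) - 547)² = ((2*0 - ⅓*2) - 547)² = ((0 - ⅔) - 547)² = (-⅔ - 547)² = (-1643/3)² = 2699449/9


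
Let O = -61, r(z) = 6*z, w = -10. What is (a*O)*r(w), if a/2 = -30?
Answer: -219600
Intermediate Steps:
a = -60 (a = 2*(-30) = -60)
(a*O)*r(w) = (-60*(-61))*(6*(-10)) = 3660*(-60) = -219600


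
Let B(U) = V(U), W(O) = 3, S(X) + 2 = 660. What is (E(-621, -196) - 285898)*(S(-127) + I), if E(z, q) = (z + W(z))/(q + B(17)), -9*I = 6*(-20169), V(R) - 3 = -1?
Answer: -391129264888/97 ≈ -4.0323e+9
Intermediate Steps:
V(R) = 2 (V(R) = 3 - 1 = 2)
S(X) = 658 (S(X) = -2 + 660 = 658)
I = 13446 (I = -2*(-20169)/3 = -⅑*(-121014) = 13446)
B(U) = 2
E(z, q) = (3 + z)/(2 + q) (E(z, q) = (z + 3)/(q + 2) = (3 + z)/(2 + q))
(E(-621, -196) - 285898)*(S(-127) + I) = ((3 - 621)/(2 - 196) - 285898)*(658 + 13446) = (-618/(-194) - 285898)*14104 = (-1/194*(-618) - 285898)*14104 = (309/97 - 285898)*14104 = -27731797/97*14104 = -391129264888/97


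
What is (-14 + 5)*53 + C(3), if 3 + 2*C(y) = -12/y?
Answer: -961/2 ≈ -480.50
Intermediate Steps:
C(y) = -3/2 - 6/y (C(y) = -3/2 + (-12/y)/2 = -3/2 - 6/y)
(-14 + 5)*53 + C(3) = (-14 + 5)*53 + (-3/2 - 6/3) = -9*53 + (-3/2 - 6*1/3) = -477 + (-3/2 - 2) = -477 - 7/2 = -961/2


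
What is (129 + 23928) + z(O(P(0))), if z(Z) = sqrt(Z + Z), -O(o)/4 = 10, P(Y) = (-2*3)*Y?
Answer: 24057 + 4*I*sqrt(5) ≈ 24057.0 + 8.9443*I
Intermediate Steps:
P(Y) = -6*Y
O(o) = -40 (O(o) = -4*10 = -40)
z(Z) = sqrt(2)*sqrt(Z) (z(Z) = sqrt(2*Z) = sqrt(2)*sqrt(Z))
(129 + 23928) + z(O(P(0))) = (129 + 23928) + sqrt(2)*sqrt(-40) = 24057 + sqrt(2)*(2*I*sqrt(10)) = 24057 + 4*I*sqrt(5)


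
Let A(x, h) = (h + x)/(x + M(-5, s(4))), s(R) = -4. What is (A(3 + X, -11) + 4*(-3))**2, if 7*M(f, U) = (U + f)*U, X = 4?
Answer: 1098304/7225 ≈ 152.01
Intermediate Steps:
M(f, U) = U*(U + f)/7 (M(f, U) = ((U + f)*U)/7 = (U*(U + f))/7 = U*(U + f)/7)
A(x, h) = (h + x)/(36/7 + x) (A(x, h) = (h + x)/(x + (1/7)*(-4)*(-4 - 5)) = (h + x)/(x + (1/7)*(-4)*(-9)) = (h + x)/(x + 36/7) = (h + x)/(36/7 + x))
(A(3 + X, -11) + 4*(-3))**2 = (7*(-11 + (3 + 4))/(36 + 7*(3 + 4)) + 4*(-3))**2 = (7*(-11 + 7)/(36 + 7*7) - 12)**2 = (7*(-4)/(36 + 49) - 12)**2 = (7*(-4)/85 - 12)**2 = (7*(1/85)*(-4) - 12)**2 = (-28/85 - 12)**2 = (-1048/85)**2 = 1098304/7225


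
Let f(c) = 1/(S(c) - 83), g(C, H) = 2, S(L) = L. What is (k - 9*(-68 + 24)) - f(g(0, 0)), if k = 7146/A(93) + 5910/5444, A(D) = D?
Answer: 3239329543/6834942 ≈ 473.94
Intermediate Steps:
k = 6575409/84382 (k = 7146/93 + 5910/5444 = 7146*(1/93) + 5910*(1/5444) = 2382/31 + 2955/2722 = 6575409/84382 ≈ 77.924)
f(c) = 1/(-83 + c) (f(c) = 1/(c - 83) = 1/(-83 + c))
(k - 9*(-68 + 24)) - f(g(0, 0)) = (6575409/84382 - 9*(-68 + 24)) - 1/(-83 + 2) = (6575409/84382 - 9*(-44)) - 1/(-81) = (6575409/84382 + 396) - 1*(-1/81) = 39990681/84382 + 1/81 = 3239329543/6834942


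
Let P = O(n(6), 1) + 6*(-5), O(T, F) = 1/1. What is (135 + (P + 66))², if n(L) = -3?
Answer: 29584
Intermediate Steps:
O(T, F) = 1
P = -29 (P = 1 + 6*(-5) = 1 - 30 = -29)
(135 + (P + 66))² = (135 + (-29 + 66))² = (135 + 37)² = 172² = 29584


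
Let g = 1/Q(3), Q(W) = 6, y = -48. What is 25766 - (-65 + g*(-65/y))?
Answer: 7439263/288 ≈ 25831.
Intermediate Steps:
g = 1/6 ≈ 0.16667
25766 - (-65 + g*(-65/y)) = 25766 - (-65 + (-65/(-48))/6) = 25766 - (-65 + (-65*(-1/48))/6) = 25766 - (-65 + (1/6)*(65/48)) = 25766 - (-65 + 65/288) = 25766 - 1*(-18655/288) = 25766 + 18655/288 = 7439263/288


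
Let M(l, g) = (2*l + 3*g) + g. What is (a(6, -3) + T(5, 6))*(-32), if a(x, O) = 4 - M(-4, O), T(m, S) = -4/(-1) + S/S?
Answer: -928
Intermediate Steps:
M(l, g) = 2*l + 4*g
T(m, S) = 5 (T(m, S) = -4*(-1) + 1 = 4 + 1 = 5)
a(x, O) = 12 - 4*O (a(x, O) = 4 - (2*(-4) + 4*O) = 4 - (-8 + 4*O) = 4 + (8 - 4*O) = 12 - 4*O)
(a(6, -3) + T(5, 6))*(-32) = ((12 - 4*(-3)) + 5)*(-32) = ((12 + 12) + 5)*(-32) = (24 + 5)*(-32) = 29*(-32) = -928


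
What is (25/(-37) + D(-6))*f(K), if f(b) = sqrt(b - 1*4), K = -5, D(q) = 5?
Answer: 480*I/37 ≈ 12.973*I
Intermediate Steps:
f(b) = sqrt(-4 + b) (f(b) = sqrt(b - 4) = sqrt(-4 + b))
(25/(-37) + D(-6))*f(K) = (25/(-37) + 5)*sqrt(-4 - 5) = (25*(-1/37) + 5)*sqrt(-9) = (-25/37 + 5)*(3*I) = 160*(3*I)/37 = 480*I/37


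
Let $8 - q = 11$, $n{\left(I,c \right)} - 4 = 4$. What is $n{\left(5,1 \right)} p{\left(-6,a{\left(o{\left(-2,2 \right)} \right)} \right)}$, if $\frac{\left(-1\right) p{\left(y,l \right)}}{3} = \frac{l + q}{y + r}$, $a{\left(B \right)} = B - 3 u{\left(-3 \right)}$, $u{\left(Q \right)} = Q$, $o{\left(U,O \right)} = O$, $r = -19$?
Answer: $\frac{192}{25} \approx 7.68$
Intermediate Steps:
$n{\left(I,c \right)} = 8$ ($n{\left(I,c \right)} = 4 + 4 = 8$)
$q = -3$ ($q = 8 - 11 = -3$)
$a{\left(B \right)} = 9 + B$ ($a{\left(B \right)} = B - -9 = B + 9 = 9 + B$)
$p{\left(y,l \right)} = - \frac{3 \left(-3 + l\right)}{-19 + y}$ ($p{\left(y,l \right)} = - 3 \frac{l - 3}{y - 19} = - 3 \frac{-3 + l}{-19 + y} = - \frac{3 \left(-3 + l\right)}{-19 + y}$)
$n{\left(5,1 \right)} p{\left(-6,a{\left(o{\left(-2,2 \right)} \right)} \right)} = 8 \frac{3 \left(3 - \left(9 + 2\right)\right)}{-19 - 6} = 8 \frac{3 \left(3 - 11\right)}{-25} = 8 \cdot 3 \left(- \frac{1}{25}\right) \left(3 - 11\right) = 8 \cdot 3 \left(- \frac{1}{25}\right) \left(-8\right) = 8 \cdot \frac{24}{25} = \frac{192}{25}$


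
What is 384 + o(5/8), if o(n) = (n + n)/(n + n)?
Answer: 385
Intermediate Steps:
o(n) = 1 (o(n) = (2*n)/((2*n)) = (2*n)*(1/(2*n)) = 1)
384 + o(5/8) = 384 + 1 = 385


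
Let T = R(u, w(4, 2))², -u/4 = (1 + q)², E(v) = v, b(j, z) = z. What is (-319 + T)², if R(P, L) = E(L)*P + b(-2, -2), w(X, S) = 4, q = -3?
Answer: 16297369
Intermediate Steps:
u = -16 (u = -4*(1 - 3)² = -4*(-2)² = -4*4 = -16)
R(P, L) = -2 + L*P (R(P, L) = L*P - 2 = -2 + L*P)
T = 4356 (T = (-2 + 4*(-16))² = (-2 - 64)² = (-66)² = 4356)
(-319 + T)² = (-319 + 4356)² = 4037² = 16297369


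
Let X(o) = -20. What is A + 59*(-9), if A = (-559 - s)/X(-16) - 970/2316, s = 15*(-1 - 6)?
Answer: -1472741/2895 ≈ -508.72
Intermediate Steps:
s = -105 (s = 15*(-7) = -105)
A = 64504/2895 (A = (-559 - 1*(-105))/(-20) - 970/2316 = (-559 + 105)*(-1/20) - 970*1/2316 = -454*(-1/20) - 485/1158 = 227/10 - 485/1158 = 64504/2895 ≈ 22.281)
A + 59*(-9) = 64504/2895 + 59*(-9) = 64504/2895 - 531 = -1472741/2895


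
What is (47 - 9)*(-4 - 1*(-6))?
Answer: 76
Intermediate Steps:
(47 - 9)*(-4 - 1*(-6)) = 38*(-4 + 6) = 38*2 = 76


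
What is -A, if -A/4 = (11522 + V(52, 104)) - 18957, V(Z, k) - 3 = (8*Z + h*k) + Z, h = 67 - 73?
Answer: -30352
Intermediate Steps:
h = -6
V(Z, k) = 3 - 6*k + 9*Z (V(Z, k) = 3 + ((8*Z - 6*k) + Z) = 3 + ((-6*k + 8*Z) + Z) = 3 + (-6*k + 9*Z) = 3 - 6*k + 9*Z)
A = 30352 (A = -4*((11522 + (3 - 6*104 + 9*52)) - 18957) = -4*((11522 + (3 - 624 + 468)) - 18957) = -4*((11522 - 153) - 18957) = -4*(11369 - 18957) = -4*(-7588) = 30352)
-A = -1*30352 = -30352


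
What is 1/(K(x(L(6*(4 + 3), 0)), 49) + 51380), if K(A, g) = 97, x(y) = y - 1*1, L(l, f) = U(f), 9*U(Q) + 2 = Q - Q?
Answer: 1/51477 ≈ 1.9426e-5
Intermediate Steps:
U(Q) = -2/9 (U(Q) = -2/9 + (Q - Q)/9 = -2/9 + (1/9)*0 = -2/9 + 0 = -2/9)
L(l, f) = -2/9
x(y) = -1 + y (x(y) = y - 1 = -1 + y)
1/(K(x(L(6*(4 + 3), 0)), 49) + 51380) = 1/(97 + 51380) = 1/51477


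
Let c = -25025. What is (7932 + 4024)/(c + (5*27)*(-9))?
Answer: -2989/6560 ≈ -0.45564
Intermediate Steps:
(7932 + 4024)/(c + (5*27)*(-9)) = (7932 + 4024)/(-25025 + (5*27)*(-9)) = 11956/(-25025 + 135*(-9)) = 11956/(-25025 - 1215) = 11956/(-26240) = 11956*(-1/26240) = -2989/6560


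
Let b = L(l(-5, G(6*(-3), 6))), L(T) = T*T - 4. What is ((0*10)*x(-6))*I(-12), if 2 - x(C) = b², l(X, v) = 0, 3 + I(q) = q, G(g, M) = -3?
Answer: 0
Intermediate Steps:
I(q) = -3 + q
L(T) = -4 + T² (L(T) = T² - 4 = -4 + T²)
b = -4 (b = -4 + 0² = -4 + 0 = -4)
x(C) = -14 (x(C) = 2 - 1*(-4)² = 2 - 1*16 = 2 - 16 = -14)
((0*10)*x(-6))*I(-12) = ((0*10)*(-14))*(-3 - 12) = (0*(-14))*(-15) = 0*(-15) = 0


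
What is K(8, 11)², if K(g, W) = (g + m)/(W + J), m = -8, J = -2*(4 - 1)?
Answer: 0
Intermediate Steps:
J = -6 (J = -2*3 = -6)
K(g, W) = (-8 + g)/(-6 + W) (K(g, W) = (g - 8)/(W - 6) = (-8 + g)/(-6 + W))
K(8, 11)² = ((-8 + 8)/(-6 + 11))² = (0/5)² = ((⅕)*0)² = 0² = 0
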